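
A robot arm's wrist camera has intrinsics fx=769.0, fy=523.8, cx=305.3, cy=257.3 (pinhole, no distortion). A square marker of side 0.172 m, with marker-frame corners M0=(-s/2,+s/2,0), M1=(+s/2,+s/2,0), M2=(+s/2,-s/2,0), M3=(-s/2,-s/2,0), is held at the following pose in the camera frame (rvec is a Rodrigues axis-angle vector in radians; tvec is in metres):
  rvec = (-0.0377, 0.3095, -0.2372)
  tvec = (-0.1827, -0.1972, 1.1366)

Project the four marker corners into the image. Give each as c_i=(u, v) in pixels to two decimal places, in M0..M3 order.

Intrinsics K: fx=769.0, fy=523.8, cx=305.3, cy=257.3
Marker side s = 0.172 m; corners in marker frame (Z=0):
  M0 = (-0.0860, +0.0860, 0)
  M1 = (+0.0860, +0.0860, 0)
  M2 = (+0.0860, -0.0860, 0)
  M3 = (-0.0860, -0.0860, 0)
rvec = (-0.0377, 0.3095, -0.2372), |rvec| = θ = 0.39176 rad = 22.446°
Rodrigues: sinθ=0.38182, 1−cosθ=0.07576; R = I + sinθ·[k]× + (1−cosθ)·[k]×²:
    [+0.92494 +0.22542 +0.30606]
    [-0.23694 +0.97152 +0.00050]
    [-0.29723 -0.07298 +0.95201]
t = (-0.1827, -0.1972, 1.1366) m
M0: Pc = R·M0+t = (-0.24286, -0.09327, +1.15589); u = 769.0·(-0.24286)/1.15589 + 305.3 = 143.7282, v = 523.8·(-0.09327)/1.15589 + 257.3 = 215.0329
M1: Pc = R·M1+t = (-0.08377, -0.13403, +1.10476); u = 769.0·(-0.08377)/1.10476 + 305.3 = 246.9902, v = 523.8·(-0.13403)/1.10476 + 257.3 = 193.7545
M2: Pc = R·M2+t = (-0.12254, -0.30113, +1.11731); u = 769.0·(-0.12254)/1.11731 + 305.3 = 220.9601, v = 523.8·(-0.30113)/1.11731 + 257.3 = 116.1305
M3: Pc = R·M3+t = (-0.28163, -0.26037, +1.16844); u = 769.0·(-0.28163)/1.16844 + 305.3 = 119.9465, v = 523.8·(-0.26037)/1.16844 + 257.3 = 140.5766

c0=(143.73, 215.03) c1=(246.99, 193.75) c2=(220.96, 116.13) c3=(119.95, 140.58)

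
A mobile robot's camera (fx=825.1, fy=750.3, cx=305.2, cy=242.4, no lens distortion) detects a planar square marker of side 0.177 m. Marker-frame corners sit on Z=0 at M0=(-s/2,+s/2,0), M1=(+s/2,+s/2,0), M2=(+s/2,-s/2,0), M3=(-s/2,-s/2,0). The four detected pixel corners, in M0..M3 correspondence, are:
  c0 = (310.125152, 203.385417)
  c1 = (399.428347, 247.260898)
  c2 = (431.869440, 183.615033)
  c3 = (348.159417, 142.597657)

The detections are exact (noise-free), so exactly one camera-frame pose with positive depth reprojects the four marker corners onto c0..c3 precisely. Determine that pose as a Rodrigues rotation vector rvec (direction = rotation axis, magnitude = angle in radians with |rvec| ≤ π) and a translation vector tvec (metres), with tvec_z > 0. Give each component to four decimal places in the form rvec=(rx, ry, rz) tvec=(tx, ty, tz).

Intrinsics K: fx=825.1, fy=750.3, cx=305.2, cy=242.4
Marker side s = 0.177 m; corners in marker frame (Z=0):
  M0 = (-0.0885, +0.0885, 0)
  M1 = (+0.0885, +0.0885, 0)
  M2 = (+0.0885, -0.0885, 0)
  M3 = (-0.0885, -0.0885, 0)
Detected image corners:
  c0 = (310.125152, 203.385417) px
  c1 = (399.428347, 247.260898) px
  c2 = (431.869440, 183.615033) px
  c3 = (348.159417, 142.597657) px
Planar DLT: solve 8×8 A·h = b for H (H[2,2]=1):
  H  [+485.21408 -336.35140 +372.93938]
  H  [+237.97798 +279.91818 +193.18485]
  H  [-0.00808 -0.36858 +1.00000]
B = K⁻¹H; ‖b₁‖=0.672068, ‖b₂‖=0.672068; λ = 2/(‖b₁‖+‖b₂‖) = 1.487945, sign → tz>0 ⇒ λ=+1.487945
r₁ = λ·B[:,0] = (+0.87946,+0.47583,-0.01202); r₂ = λ·B[:,1] = (-0.40370,+0.73230,-0.54843)
r₃ = r₁×r₂ = (-0.25215,+0.48717,+0.83611); SVD([r₁ r₂ r₃]) → R = UVᵀ:
  R  [+0.87946 -0.40370 -0.25215]
  R  [+0.47583 +0.73230 +0.48717]
  R  [-0.01202 -0.54843 +0.83611]
t = (+0.12216, -0.09760, +1.48794) m
tr R = 2.447866; θ = arccos((tr R − 1)/2) = 0.761310 rad = 43.620°
axis k = ((R−Rᵀ)₃₂, (R−Rᵀ)₁₃, (R−Rᵀ)₂₁) / (2 sinθ) = (-0.750572, -0.174041, +0.637457)
rvec = θ·k = (-0.571418, -0.132499, +0.485302)

rvec=(-0.5714, -0.1325, 0.4853) tvec=(0.1222, -0.0976, 1.4879)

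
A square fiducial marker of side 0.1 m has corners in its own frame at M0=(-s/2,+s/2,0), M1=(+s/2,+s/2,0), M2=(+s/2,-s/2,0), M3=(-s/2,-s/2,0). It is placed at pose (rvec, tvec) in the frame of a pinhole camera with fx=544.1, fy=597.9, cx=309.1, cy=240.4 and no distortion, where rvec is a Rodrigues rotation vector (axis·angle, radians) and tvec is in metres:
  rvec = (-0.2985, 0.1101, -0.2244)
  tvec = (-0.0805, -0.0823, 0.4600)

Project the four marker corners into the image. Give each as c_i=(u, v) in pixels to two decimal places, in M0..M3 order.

Intrinsics K: fx=544.1, fy=597.9, cx=309.1, cy=240.4
Marker side s = 0.1 m; corners in marker frame (Z=0):
  M0 = (-0.0500, +0.0500, 0)
  M1 = (+0.0500, +0.0500, 0)
  M2 = (+0.0500, -0.0500, 0)
  M3 = (-0.0500, -0.0500, 0)
rvec = (-0.2985, 0.1101, -0.2244), |rvec| = θ = 0.38933 rad = 22.307°
Rodrigues: sinθ=0.37957, 1−cosθ=0.07484; R = I + sinθ·[k]× + (1−cosθ)·[k]×²:
    [+0.96915 +0.20255 +0.14041]
    [-0.23500 +0.93115 +0.27882]
    [-0.07427 -0.30321 +0.95002]
t = (-0.0805, -0.0823, 0.4600) m
M0: Pc = R·M0+t = (-0.11883, -0.02399, +0.44855); u = 544.1·(-0.11883)/0.44855 + 309.1 = 164.9574, v = 597.9·(-0.02399)/0.44855 + 240.4 = 208.4189
M1: Pc = R·M1+t = (-0.02191, -0.04749, +0.44113); u = 544.1·(-0.02191)/0.44113 + 309.1 = 282.0694, v = 597.9·(-0.04749)/0.44113 + 240.4 = 176.0287
M2: Pc = R·M2+t = (-0.04217, -0.14061, +0.47145); u = 544.1·(-0.04217)/0.47145 + 309.1 = 260.4317, v = 597.9·(-0.14061)/0.47145 + 240.4 = 62.0786
M3: Pc = R·M3+t = (-0.13909, -0.11711, +0.47887); u = 544.1·(-0.13909)/0.47887 + 309.1 = 151.0706, v = 597.9·(-0.11711)/0.47887 + 240.4 = 94.1851

c0=(164.96, 208.42) c1=(282.07, 176.03) c2=(260.43, 62.08) c3=(151.07, 94.19)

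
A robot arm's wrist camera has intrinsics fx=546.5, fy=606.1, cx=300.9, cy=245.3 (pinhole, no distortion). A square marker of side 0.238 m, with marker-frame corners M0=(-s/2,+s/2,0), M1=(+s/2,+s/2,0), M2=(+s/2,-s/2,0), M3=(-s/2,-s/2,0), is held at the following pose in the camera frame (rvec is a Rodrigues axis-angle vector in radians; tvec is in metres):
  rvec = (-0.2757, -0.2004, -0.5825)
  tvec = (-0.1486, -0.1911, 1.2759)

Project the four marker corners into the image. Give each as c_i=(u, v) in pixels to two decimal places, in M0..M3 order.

Intrinsics K: fx=546.5, fy=606.1, cx=300.9, cy=245.3
Marker side s = 0.238 m; corners in marker frame (Z=0):
  M0 = (-0.1190, +0.1190, 0)
  M1 = (+0.1190, +0.1190, 0)
  M2 = (+0.1190, -0.1190, 0)
  M3 = (-0.1190, -0.1190, 0)
rvec = (-0.2757, -0.2004, -0.5825), |rvec| = θ = 0.67489 rad = 38.668°
Rodrigues: sinθ=0.62481, 1−cosθ=0.21922; R = I + sinθ·[k]× + (1−cosθ)·[k]×²:
    [+0.81736 +0.56587 -0.10823]
    [-0.51268 +0.80010 +0.31143]
    [+0.26283 -0.19906 +0.94409]
t = (-0.1486, -0.1911, 1.2759) m
M0: Pc = R·M0+t = (-0.17853, -0.03488, +1.22094); u = 546.5·(-0.17853)/1.22094 + 300.9 = 220.9898, v = 606.1·(-0.03488)/1.22094 + 245.3 = 227.9858
M1: Pc = R·M1+t = (+0.01600, -0.15690, +1.28349); u = 546.5·(+0.01600)/1.28349 + 300.9 = 307.7145, v = 606.1·(-0.15690)/1.28349 + 245.3 = 171.2087
M2: Pc = R·M2+t = (-0.11867, -0.34732, +1.33086); u = 546.5·(-0.11867)/1.33086 + 300.9 = 252.1688, v = 606.1·(-0.34732)/1.33086 + 245.3 = 87.1232
M3: Pc = R·M3+t = (-0.31320, -0.22530, +1.26831); u = 546.5·(-0.31320)/1.26831 + 300.9 = 165.9441, v = 606.1·(-0.22530)/1.26831 + 245.3 = 137.6323

c0=(220.99, 227.99) c1=(307.71, 171.21) c2=(252.17, 87.12) c3=(165.94, 137.63)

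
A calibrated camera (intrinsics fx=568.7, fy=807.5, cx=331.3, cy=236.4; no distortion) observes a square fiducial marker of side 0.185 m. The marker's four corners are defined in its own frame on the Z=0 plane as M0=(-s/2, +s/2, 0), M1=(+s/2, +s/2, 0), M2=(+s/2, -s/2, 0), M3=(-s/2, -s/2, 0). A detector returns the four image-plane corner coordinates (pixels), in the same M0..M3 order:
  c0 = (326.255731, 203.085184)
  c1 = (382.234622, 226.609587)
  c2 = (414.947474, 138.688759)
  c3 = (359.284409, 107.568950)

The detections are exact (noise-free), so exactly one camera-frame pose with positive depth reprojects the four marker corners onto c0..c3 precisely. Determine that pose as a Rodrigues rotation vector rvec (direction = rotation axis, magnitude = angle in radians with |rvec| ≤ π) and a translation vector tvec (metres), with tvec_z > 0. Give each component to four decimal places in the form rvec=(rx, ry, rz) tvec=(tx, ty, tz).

rvec=(0.4161, -0.5394, 0.3564) tvec=(0.1013, -0.1176, 1.4369)

Intrinsics K: fx=568.7, fy=807.5, cx=331.3, cy=236.4
Marker side s = 0.185 m; corners in marker frame (Z=0):
  M0 = (-0.0925, +0.0925, 0)
  M1 = (+0.0925, +0.0925, 0)
  M2 = (+0.0925, -0.0925, 0)
  M3 = (-0.0925, -0.0925, 0)
Detected image corners:
  c0 = (326.255731, 203.085184) px
  c1 = (382.234622, 226.609587) px
  c2 = (414.947474, 138.688759) px
  c3 = (359.284409, 107.568950) px
Planar DLT: solve 8×8 A·h = b for H (H[2,2]=1):
  H  [+445.78980 -104.16667 +371.38239]
  H  [+212.97608 +528.53762 +170.32006]
  H  [+0.38858 +0.19824 +1.00000]
B = K⁻¹H; ‖b₁‖=0.695919, ‖b₂‖=0.695919; λ = 2/(‖b₁‖+‖b₂‖) = 1.436949, sign → tz>0 ⇒ λ=+1.436949
r₁ = λ·B[:,0] = (+0.80111,+0.21553,+0.55837); r₂ = λ·B[:,1] = (-0.42915,+0.85714,+0.28486)
r₃ = r₁×r₂ = (-0.41721,-0.46782,+0.77915); SVD([r₁ r₂ r₃]) → R = UVᵀ:
  R  [+0.80111 -0.42915 -0.41721]
  R  [+0.21553 +0.85714 -0.46782]
  R  [+0.55837 +0.28486 +0.77915]
t = (+0.10128, -0.11759, +1.43695) m
tr R = 2.437401; θ = arccos((tr R − 1)/2) = 0.768865 rad = 44.053°
axis k = ((R−Rᵀ)₃₂, (R−Rᵀ)₁₃, (R−Rᵀ)₂₁) / (2 sinθ) = (+0.541246, -0.701532, +0.463579)
rvec = θ·k = (+0.416145, -0.539383, +0.356429)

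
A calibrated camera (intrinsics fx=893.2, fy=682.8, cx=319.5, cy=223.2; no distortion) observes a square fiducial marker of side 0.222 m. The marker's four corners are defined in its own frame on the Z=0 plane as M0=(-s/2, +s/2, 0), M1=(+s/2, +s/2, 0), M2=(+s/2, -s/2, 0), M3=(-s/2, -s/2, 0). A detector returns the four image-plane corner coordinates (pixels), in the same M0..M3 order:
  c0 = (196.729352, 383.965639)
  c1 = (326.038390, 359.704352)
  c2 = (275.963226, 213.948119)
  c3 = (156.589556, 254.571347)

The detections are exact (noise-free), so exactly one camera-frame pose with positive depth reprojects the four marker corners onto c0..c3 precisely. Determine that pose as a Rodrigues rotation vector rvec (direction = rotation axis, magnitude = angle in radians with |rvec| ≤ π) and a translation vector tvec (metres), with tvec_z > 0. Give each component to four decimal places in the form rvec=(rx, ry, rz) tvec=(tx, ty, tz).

Intrinsics K: fx=893.2, fy=682.8, cx=319.5, cy=223.2
Marker side s = 0.222 m; corners in marker frame (Z=0):
  M0 = (-0.1110, +0.1110, 0)
  M1 = (+0.1110, +0.1110, 0)
  M2 = (+0.1110, -0.1110, 0)
  M3 = (-0.1110, -0.1110, 0)
Detected image corners:
  c0 = (196.729352, 383.965639) px
  c1 = (326.038390, 359.704352) px
  c2 = (275.963226, 213.948119) px
  c3 = (156.589556, 254.571347) px
Planar DLT: solve 8×8 A·h = b for H (H[2,2]=1):
  H  [+423.17954 +165.33724 +234.50304]
  H  [-320.01063 +571.14499 +302.91207]
  H  [-0.57169 -0.15253 +1.00000]
B = K⁻¹H; ‖b₁‖=0.930752, ‖b₂‖=0.930752; λ = 2/(‖b₁‖+‖b₂‖) = 1.074400, sign → tz>0 ⇒ λ=+1.074400
r₁ = λ·B[:,0] = (+0.72874,-0.30276,-0.61423); r₂ = λ·B[:,1] = (+0.25750,+0.95228,-0.16388)
r₃ = r₁×r₂ = (+0.63453,-0.03874,+0.77192); SVD([r₁ r₂ r₃]) → R = UVᵀ:
  R  [+0.72874 +0.25750 +0.63453]
  R  [-0.30276 +0.95228 -0.03874]
  R  [-0.61423 -0.16388 +0.77192]
t = (-0.10224, +0.12543, +1.07440) m
tr R = 2.452943; θ = arccos((tr R − 1)/2) = 0.757623 rad = 43.409°
axis k = ((R−Rᵀ)₃₂, (R−Rᵀ)₁₃, (R−Rᵀ)₂₁) / (2 sinθ) = (-0.091055, +0.908591, -0.407640)
rvec = θ·k = (-0.068986, +0.688370, -0.308838)

rvec=(-0.0690, 0.6884, -0.3088) tvec=(-0.1022, 0.1254, 1.0744)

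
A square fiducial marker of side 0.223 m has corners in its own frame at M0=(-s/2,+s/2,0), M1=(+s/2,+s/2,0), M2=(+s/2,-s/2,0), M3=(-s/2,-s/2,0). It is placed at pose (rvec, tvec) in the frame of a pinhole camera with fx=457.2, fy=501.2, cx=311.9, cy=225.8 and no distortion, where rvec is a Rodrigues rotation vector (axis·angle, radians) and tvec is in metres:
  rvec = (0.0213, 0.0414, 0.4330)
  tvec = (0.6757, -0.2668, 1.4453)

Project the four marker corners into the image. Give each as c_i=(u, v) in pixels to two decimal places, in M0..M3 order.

c0=(478.05, 152.50) c1=(542.97, 184.58) c2=(573.73, 113.86) c3=(508.35, 82.02)

Intrinsics K: fx=457.2, fy=501.2, cx=311.9, cy=225.8
Marker side s = 0.223 m; corners in marker frame (Z=0):
  M0 = (-0.1115, +0.1115, 0)
  M1 = (+0.1115, +0.1115, 0)
  M2 = (+0.1115, -0.1115, 0)
  M3 = (-0.1115, -0.1115, 0)
rvec = (0.0213, 0.0414, 0.4330), |rvec| = θ = 0.43550 rad = 24.952°
Rodrigues: sinθ=0.42186, 1−cosθ=0.09334; R = I + sinθ·[k]× + (1−cosθ)·[k]×²:
    [+0.90688 -0.41901 +0.04464]
    [+0.41988 +0.90750 -0.01181]
    [-0.03556 +0.02946 +0.99893]
t = (0.6757, -0.2668, 1.4453) m
M0: Pc = R·M0+t = (+0.52786, -0.21243, +1.45255); u = 457.2·(+0.52786)/1.45255 + 311.9 = 478.0485, v = 501.2·(-0.21243)/1.45255 + 225.8 = 152.5016
M1: Pc = R·M1+t = (+0.73010, -0.11880, +1.44462); u = 457.2·(+0.73010)/1.44462 + 311.9 = 542.9650, v = 501.2·(-0.11880)/1.44462 + 225.8 = 184.5842
M2: Pc = R·M2+t = (+0.82354, -0.32117, +1.43805); u = 457.2·(+0.82354)/1.43805 + 311.9 = 573.7275, v = 501.2·(-0.32117)/1.43805 + 225.8 = 113.8632
M3: Pc = R·M3+t = (+0.62130, -0.41480, +1.44598); u = 457.2·(+0.62130)/1.44598 + 311.9 = 508.3474, v = 501.2·(-0.41480)/1.44598 + 225.8 = 82.0227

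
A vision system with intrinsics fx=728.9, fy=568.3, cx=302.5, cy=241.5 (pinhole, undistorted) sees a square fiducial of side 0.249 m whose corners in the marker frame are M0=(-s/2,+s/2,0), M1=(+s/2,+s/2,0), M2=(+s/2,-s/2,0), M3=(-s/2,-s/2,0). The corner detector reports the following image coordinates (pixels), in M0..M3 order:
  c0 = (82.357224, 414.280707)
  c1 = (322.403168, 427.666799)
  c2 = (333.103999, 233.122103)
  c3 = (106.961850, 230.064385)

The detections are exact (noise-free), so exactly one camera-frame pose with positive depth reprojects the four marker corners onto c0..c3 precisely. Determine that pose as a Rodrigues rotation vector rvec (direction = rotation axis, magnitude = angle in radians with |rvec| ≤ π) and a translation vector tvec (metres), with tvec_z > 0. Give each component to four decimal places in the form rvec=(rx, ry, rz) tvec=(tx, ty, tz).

Intrinsics K: fx=728.9, fy=568.3, cx=302.5, cy=241.5
Marker side s = 0.249 m; corners in marker frame (Z=0):
  M0 = (-0.1245, +0.1245, 0)
  M1 = (+0.1245, +0.1245, 0)
  M2 = (+0.1245, -0.1245, 0)
  M3 = (-0.1245, -0.1245, 0)
Detected image corners:
  c0 = (82.357224, 414.280707) px
  c1 = (322.403168, 427.666799) px
  c2 = (333.103999, 233.122103) px
  c3 = (106.961850, 230.064385) px
Planar DLT: solve 8×8 A·h = b for H (H[2,2]=1):
  H  [+891.31433 -125.53867 +208.46983]
  H  [-35.48788 +676.72665 +323.16734]
  H  [-0.20794 -0.25530 +1.00000]
B = K⁻¹H; ‖b₁‖=1.325785, ‖b₂‖=1.325785; λ = 2/(‖b₁‖+‖b₂‖) = 0.754270, sign → tz>0 ⇒ λ=+0.754270
r₁ = λ·B[:,0] = (+0.98743,+0.01955,-0.15685); r₂ = λ·B[:,1] = (-0.04999,+0.98001,-0.19257)
r₃ = r₁×r₂ = (+0.14994,+0.19799,+0.96867); SVD([r₁ r₂ r₃]) → R = UVᵀ:
  R  [+0.98743 -0.04999 +0.14994]
  R  [+0.01955 +0.98001 +0.19799]
  R  [-0.15685 -0.19257 +0.96867]
t = (-0.09730, +0.10839, +0.75427) m
tr R = 2.936107; θ = arccos((tr R − 1)/2) = 0.253448 rad = 14.521°
axis k = ((R−Rᵀ)₃₂, (R−Rᵀ)₁₃, (R−Rᵀ)₂₁) / (2 sinθ) = (-0.778792, +0.611762, +0.138672)
rvec = θ·k = (-0.197383, +0.155050, +0.035146)

rvec=(-0.1974, 0.1550, 0.0351) tvec=(-0.0973, 0.1084, 0.7543)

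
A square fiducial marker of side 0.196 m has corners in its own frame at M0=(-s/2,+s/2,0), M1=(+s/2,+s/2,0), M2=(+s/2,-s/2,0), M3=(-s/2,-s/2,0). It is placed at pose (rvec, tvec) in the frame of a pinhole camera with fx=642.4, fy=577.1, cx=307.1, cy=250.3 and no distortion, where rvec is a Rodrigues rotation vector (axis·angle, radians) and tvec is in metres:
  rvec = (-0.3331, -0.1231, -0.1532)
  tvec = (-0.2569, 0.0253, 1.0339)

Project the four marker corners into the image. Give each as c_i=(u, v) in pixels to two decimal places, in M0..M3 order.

Intrinsics K: fx=642.4, fy=577.1, cx=307.1, cy=250.3
Marker side s = 0.196 m; corners in marker frame (Z=0):
  M0 = (-0.0980, +0.0980, 0)
  M1 = (+0.0980, +0.0980, 0)
  M2 = (+0.0980, -0.0980, 0)
  M3 = (-0.0980, -0.0980, 0)
rvec = (-0.3331, -0.1231, -0.1532), |rvec| = θ = 0.38676 rad = 22.159°
Rodrigues: sinθ=0.37719, 1−cosθ=0.07386; R = I + sinθ·[k]× + (1−cosθ)·[k]×²:
    [+0.98093 +0.16966 -0.09486]
    [-0.12916 +0.93362 +0.33417]
    [+0.14525 -0.31555 +0.93773]
t = (-0.2569, 0.0253, 1.0339) m
M0: Pc = R·M0+t = (-0.33640, +0.12945, +0.98874); u = 642.4·(-0.33640)/0.98874 + 307.1 = 88.5331, v = 577.1·(+0.12945)/0.98874 + 250.3 = 325.8578
M1: Pc = R·M1+t = (-0.14414, +0.10414, +1.01721); u = 642.4·(-0.14414)/1.01721 + 307.1 = 216.0695, v = 577.1·(+0.10414)/1.01721 + 250.3 = 309.3806
M2: Pc = R·M2+t = (-0.17740, -0.07885, +1.07906); u = 642.4·(-0.17740)/1.07906 + 307.1 = 201.4904, v = 577.1·(-0.07885)/1.07906 + 250.3 = 208.1282
M3: Pc = R·M3+t = (-0.36966, -0.05354, +1.05059); u = 642.4·(-0.36966)/1.05059 + 307.1 = 81.0669, v = 577.1·(-0.05354)/1.05059 + 250.3 = 220.8915

c0=(88.53, 325.86) c1=(216.07, 309.38) c2=(201.49, 208.13) c3=(81.07, 220.89)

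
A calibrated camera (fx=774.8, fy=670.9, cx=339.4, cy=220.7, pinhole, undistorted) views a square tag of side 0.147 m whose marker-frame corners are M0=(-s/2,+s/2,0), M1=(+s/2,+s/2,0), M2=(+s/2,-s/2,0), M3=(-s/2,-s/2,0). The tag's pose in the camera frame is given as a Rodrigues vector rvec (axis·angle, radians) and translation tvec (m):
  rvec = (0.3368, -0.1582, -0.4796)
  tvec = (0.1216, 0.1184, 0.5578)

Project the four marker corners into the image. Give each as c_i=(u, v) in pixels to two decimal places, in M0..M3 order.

Intrinsics K: fx=774.8, fy=670.9, cx=339.4, cy=220.7
Marker side s = 0.147 m; corners in marker frame (Z=0):
  M0 = (-0.0735, +0.0735, 0)
  M1 = (+0.0735, +0.0735, 0)
  M2 = (+0.0735, -0.0735, 0)
  M3 = (-0.0735, -0.0735, 0)
rvec = (0.3368, -0.1582, -0.4796), |rvec| = θ = 0.60702 rad = 34.780°
Rodrigues: sinθ=0.57043, 1−cosθ=0.17865; R = I + sinθ·[k]× + (1−cosθ)·[k]×²:
    [+0.87635 +0.42485 -0.22698]
    [-0.47652 +0.83348 -0.27971]
    [+0.07035 +0.35328 +0.93287]
t = (0.1216, 0.1184, 0.5578) m
M0: Pc = R·M0+t = (+0.08842, +0.21469, +0.57860); u = 774.8·(+0.08842)/0.57860 + 339.4 = 457.7971, v = 670.9·(+0.21469)/0.57860 + 220.7 = 469.6342
M1: Pc = R·M1+t = (+0.21724, +0.14464, +0.58894); u = 774.8·(+0.21724)/0.58894 + 339.4 = 625.1965, v = 670.9·(+0.14464)/0.58894 + 220.7 = 385.4665
M2: Pc = R·M2+t = (+0.15478, +0.02211, +0.53700); u = 774.8·(+0.15478)/0.53700 + 339.4 = 562.7265, v = 670.9·(+0.02211)/0.53700 + 220.7 = 248.3291
M3: Pc = R·M3+t = (+0.02596, +0.09216, +0.52666); u = 774.8·(+0.02596)/0.52666 + 339.4 = 377.5939, v = 670.9·(+0.09216)/0.52666 + 220.7 = 338.1035

c0=(457.80, 469.63) c1=(625.20, 385.47) c2=(562.73, 248.33) c3=(377.59, 338.10)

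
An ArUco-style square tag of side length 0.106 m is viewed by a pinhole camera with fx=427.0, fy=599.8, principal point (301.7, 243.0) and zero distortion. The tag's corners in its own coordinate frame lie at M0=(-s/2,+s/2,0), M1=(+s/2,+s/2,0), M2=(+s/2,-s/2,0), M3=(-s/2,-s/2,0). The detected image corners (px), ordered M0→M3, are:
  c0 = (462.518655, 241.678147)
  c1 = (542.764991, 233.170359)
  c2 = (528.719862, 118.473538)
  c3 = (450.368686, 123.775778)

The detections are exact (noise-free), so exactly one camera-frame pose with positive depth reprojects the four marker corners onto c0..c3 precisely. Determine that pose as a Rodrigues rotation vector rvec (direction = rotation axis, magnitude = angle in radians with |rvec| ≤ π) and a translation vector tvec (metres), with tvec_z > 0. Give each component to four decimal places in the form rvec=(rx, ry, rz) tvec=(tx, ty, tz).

Intrinsics K: fx=427.0, fy=599.8, cx=301.7, cy=243.0
Marker side s = 0.106 m; corners in marker frame (Z=0):
  M0 = (-0.0530, +0.0530, 0)
  M1 = (+0.0530, +0.0530, 0)
  M2 = (+0.0530, -0.0530, 0)
  M3 = (-0.0530, -0.0530, 0)
Detected image corners:
  c0 = (462.518655, 241.678147) px
  c1 = (542.764991, 233.170359) px
  c2 = (528.719862, 118.473538) px
  c3 = (450.368686, 123.775778) px
Planar DLT: solve 8×8 A·h = b for H (H[2,2]=1):
  H  [+869.14399 -8.18575 +496.51405]
  H  [-21.14167 +1049.31848 +178.41057]
  H  [+0.24425 -0.26580 +1.00000]
B = K⁻¹H; ‖b₁‖=1.883623, ‖b₂‖=1.883623; λ = 2/(‖b₁‖+‖b₂‖) = 0.530892, sign → tz>0 ⇒ λ=+0.530892
r₁ = λ·B[:,0] = (+0.98899,-0.07125,+0.12967); r₂ = λ·B[:,1] = (+0.08953,+0.98594,-0.14111)
r₃ = r₁×r₂ = (-0.11779,+0.15117,+0.98146); SVD([r₁ r₂ r₃]) → R = UVᵀ:
  R  [+0.98899 +0.08953 -0.11779]
  R  [-0.07125 +0.98594 +0.15117]
  R  [+0.12967 -0.14111 +0.98146]
t = (+0.24221, -0.05717, +0.53089) m
tr R = 2.956397; θ = arccos((tr R − 1)/2) = 0.209195 rad = 11.986°
axis k = ((R−Rᵀ)₃₂, (R−Rᵀ)₁₃, (R−Rᵀ)₂₁) / (2 sinθ) = (-0.703707, -0.595789, -0.387082)
rvec = θ·k = (-0.147212, -0.124636, -0.080976)

rvec=(-0.1472, -0.1246, -0.0810) tvec=(0.2422, -0.0572, 0.5309)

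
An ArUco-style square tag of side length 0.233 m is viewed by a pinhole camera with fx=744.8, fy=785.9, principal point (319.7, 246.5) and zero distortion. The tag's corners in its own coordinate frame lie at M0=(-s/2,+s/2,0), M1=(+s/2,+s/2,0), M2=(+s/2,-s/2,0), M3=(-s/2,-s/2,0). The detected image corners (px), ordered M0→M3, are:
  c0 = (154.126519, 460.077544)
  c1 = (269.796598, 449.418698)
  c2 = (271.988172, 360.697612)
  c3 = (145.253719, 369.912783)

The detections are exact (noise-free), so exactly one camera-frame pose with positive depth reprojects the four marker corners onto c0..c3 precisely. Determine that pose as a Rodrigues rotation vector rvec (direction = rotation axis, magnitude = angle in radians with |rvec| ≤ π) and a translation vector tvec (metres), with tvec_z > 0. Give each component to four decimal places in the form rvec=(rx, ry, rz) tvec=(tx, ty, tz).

rvec=(0.6021, -0.1723, 0.0056) tvec=(-0.2111, 0.3050, 1.4485)

Intrinsics K: fx=744.8, fy=785.9, cx=319.7, cy=246.5
Marker side s = 0.233 m; corners in marker frame (Z=0):
  M0 = (-0.1165, +0.1165, 0)
  M1 = (+0.1165, +0.1165, 0)
  M2 = (+0.1165, -0.1165, 0)
  M3 = (-0.1165, -0.1165, 0)
Detected image corners:
  c0 = (154.126519, 460.077544) px
  c1 = (269.796598, 449.418698) px
  c2 = (271.988172, 360.697612) px
  c3 = (145.253719, 369.912783) px
Planar DLT: solve 8×8 A·h = b for H (H[2,2]=1):
  H  [+542.75502 +95.76582 +211.16084]
  H  [+3.32211 +543.21058 +411.98669]
  H  [+0.11246 +0.38870 +1.00000]
B = K⁻¹H; ‖b₁‖=0.690383, ‖b₂‖=0.690383; λ = 2/(‖b₁‖+‖b₂‖) = 1.448471, sign → tz>0 ⇒ λ=+1.448471
r₁ = λ·B[:,0] = (+0.98562,-0.04497,+0.16289); r₂ = λ·B[:,1] = (-0.05543,+0.82459,+0.56302)
r₃ = r₁×r₂ = (-0.15964,-0.56395,+0.81023); SVD([r₁ r₂ r₃]) → R = UVᵀ:
  R  [+0.98562 -0.05543 -0.15964]
  R  [-0.04497 +0.82459 -0.56395]
  R  [+0.16289 +0.56302 +0.81023]
t = (-0.21108, +0.30500, +1.44847) m
tr R = 2.620438; θ = arccos((tr R − 1)/2) = 0.626270 rad = 35.883°
axis k = ((R−Rᵀ)₃₂, (R−Rᵀ)₁₃, (R−Rᵀ)₂₁) / (2 sinθ) = (+0.961365, -0.275134, +0.008922)
rvec = θ·k = (+0.602074, -0.172308, +0.005587)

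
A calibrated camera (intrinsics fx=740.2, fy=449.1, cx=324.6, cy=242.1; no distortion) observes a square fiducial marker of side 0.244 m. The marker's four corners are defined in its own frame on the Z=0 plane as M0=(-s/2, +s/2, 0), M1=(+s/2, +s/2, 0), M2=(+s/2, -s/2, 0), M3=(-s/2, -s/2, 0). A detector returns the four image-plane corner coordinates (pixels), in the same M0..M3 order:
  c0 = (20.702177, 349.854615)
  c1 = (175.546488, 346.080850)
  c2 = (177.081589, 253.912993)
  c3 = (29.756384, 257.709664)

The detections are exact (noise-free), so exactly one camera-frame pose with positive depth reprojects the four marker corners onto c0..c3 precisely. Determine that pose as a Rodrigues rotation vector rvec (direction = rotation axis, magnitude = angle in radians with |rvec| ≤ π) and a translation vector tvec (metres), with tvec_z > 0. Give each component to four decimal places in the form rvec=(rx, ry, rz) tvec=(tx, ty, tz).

Intrinsics K: fx=740.2, fy=449.1, cx=324.6, cy=242.1
Marker side s = 0.244 m; corners in marker frame (Z=0):
  M0 = (-0.1220, +0.1220, 0)
  M1 = (+0.1220, +0.1220, 0)
  M2 = (+0.1220, -0.1220, 0)
  M3 = (-0.1220, -0.1220, 0)
Detected image corners:
  c0 = (20.702177, 349.854615) px
  c1 = (175.546488, 346.080850) px
  c2 = (177.081589, 253.912993) px
  c3 = (29.756384, 257.709664) px
Planar DLT: solve 8×8 A·h = b for H (H[2,2]=1):
  H  [+617.86755 -42.30422 +100.75092]
  H  [-18.35509 +316.01567 +300.74325]
  H  [-0.00941 -0.20429 +1.00000]
B = K⁻¹H; ‖b₁‖=0.839673, ‖b₂‖=0.839673; λ = 2/(‖b₁‖+‖b₂‖) = 1.190939, sign → tz>0 ⇒ λ=+1.190939
r₁ = λ·B[:,0] = (+0.99903,-0.04263,-0.01121); r₂ = λ·B[:,1] = (+0.03863,+0.96918,-0.24330)
r₃ = r₁×r₂ = (+0.02123,+0.24263,+0.96989); SVD([r₁ r₂ r₃]) → R = UVᵀ:
  R  [+0.99903 +0.03863 +0.02123]
  R  [-0.04263 +0.96918 +0.24263]
  R  [-0.01121 -0.24330 +0.96989]
t = (-0.36016, +0.15551, +1.19094) m
tr R = 2.938094; θ = arccos((tr R − 1)/2) = 0.249455 rad = 14.293°
axis k = ((R−Rᵀ)₃₂, (R−Rᵀ)₁₃, (R−Rᵀ)₂₁) / (2 sinθ) = (-0.984172, +0.065702, -0.164585)
rvec = θ·k = (-0.245506, +0.016390, -0.041056)

rvec=(-0.2455, 0.0164, -0.0411) tvec=(-0.3602, 0.1555, 1.1909)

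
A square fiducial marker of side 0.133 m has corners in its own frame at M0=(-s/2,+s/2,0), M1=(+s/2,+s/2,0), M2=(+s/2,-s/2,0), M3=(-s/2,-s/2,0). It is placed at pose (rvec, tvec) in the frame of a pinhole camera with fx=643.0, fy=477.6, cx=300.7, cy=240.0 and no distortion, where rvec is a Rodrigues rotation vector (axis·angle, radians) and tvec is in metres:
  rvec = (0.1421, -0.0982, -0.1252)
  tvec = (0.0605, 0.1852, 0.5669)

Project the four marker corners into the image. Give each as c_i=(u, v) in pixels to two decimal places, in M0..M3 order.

c0=(303.67, 456.91) c1=(448.56, 438.22) c2=(435.88, 334.30) c3=(285.58, 351.44)

Intrinsics K: fx=643.0, fy=477.6, cx=300.7, cy=240.0
Marker side s = 0.133 m; corners in marker frame (Z=0):
  M0 = (-0.0665, +0.0665, 0)
  M1 = (+0.0665, +0.0665, 0)
  M2 = (+0.0665, -0.0665, 0)
  M3 = (-0.0665, -0.0665, 0)
rvec = (0.1421, -0.0982, -0.1252), |rvec| = θ = 0.21333 rad = 12.223°
Rodrigues: sinθ=0.21172, 1−cosθ=0.02267; R = I + sinθ·[k]× + (1−cosθ)·[k]×²:
    [+0.98739 +0.11730 -0.10632]
    [-0.13120 +0.98213 -0.13490]
    [+0.08860 +0.14715 +0.98514]
t = (0.0605, 0.1852, 0.5669) m
M0: Pc = R·M0+t = (+0.00264, +0.25924, +0.57079); u = 643.0·(+0.00264)/0.57079 + 300.7 = 303.6731, v = 477.6·(+0.25924)/0.57079 + 240.0 = 456.9112
M1: Pc = R·M1+t = (+0.13396, +0.24179, +0.58258); u = 643.0·(+0.13396)/0.58258 + 300.7 = 448.5560, v = 477.6·(+0.24179)/0.58258 + 240.0 = 438.2183
M2: Pc = R·M2+t = (+0.11836, +0.11116, +0.56301); u = 643.0·(+0.11836)/0.56301 + 300.7 = 435.8779, v = 477.6·(+0.11116)/0.56301 + 240.0 = 334.3000
M3: Pc = R·M3+t = (-0.01296, +0.12861, +0.55122); u = 643.0·(-0.01296)/0.55122 + 300.7 = 285.5800, v = 477.6·(+0.12861)/0.55122 + 240.0 = 351.4351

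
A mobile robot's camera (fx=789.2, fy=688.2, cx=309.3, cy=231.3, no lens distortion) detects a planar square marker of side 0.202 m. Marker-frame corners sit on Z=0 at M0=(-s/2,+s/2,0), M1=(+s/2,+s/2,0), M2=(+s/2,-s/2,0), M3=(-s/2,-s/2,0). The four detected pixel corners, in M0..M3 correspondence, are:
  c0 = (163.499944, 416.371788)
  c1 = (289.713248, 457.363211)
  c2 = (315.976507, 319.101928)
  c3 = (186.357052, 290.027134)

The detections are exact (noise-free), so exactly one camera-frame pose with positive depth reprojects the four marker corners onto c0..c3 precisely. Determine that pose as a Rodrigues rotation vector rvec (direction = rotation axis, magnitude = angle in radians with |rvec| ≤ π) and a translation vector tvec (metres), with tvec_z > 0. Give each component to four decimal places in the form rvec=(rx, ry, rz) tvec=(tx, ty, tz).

rvec=(0.0043, 0.4929, 0.1706) tvec=(-0.0957, 0.2075, 1.0283)

Intrinsics K: fx=789.2, fy=688.2, cx=309.3, cy=231.3
Marker side s = 0.202 m; corners in marker frame (Z=0):
  M0 = (-0.1010, +0.1010, 0)
  M1 = (+0.1010, +0.1010, 0)
  M2 = (+0.1010, -0.1010, 0)
  M3 = (-0.1010, -0.1010, 0)
Detected image corners:
  c0 = (163.499944, 416.371788) px
  c1 = (289.713248, 457.363211) px
  c2 = (315.976507, 319.101928) px
  c3 = (186.357052, 290.027134) px
Planar DLT: solve 8×8 A·h = b for H (H[2,2]=1):
  H  [+523.91205 -110.69083 +235.87655]
  H  [+3.94530 +669.90370 +370.20035]
  H  [-0.45754 +0.04397 +1.00000]
B = K⁻¹H; ‖b₁‖=0.972480, ‖b₂‖=0.972480; λ = 2/(‖b₁‖+‖b₂‖) = 1.028298, sign → tz>0 ⇒ λ=+1.028298
r₁ = λ·B[:,0] = (+0.86703,+0.16402,-0.47049); r₂ = λ·B[:,1] = (-0.16195,+0.98576,+0.04522)
r₃ = r₁×r₂ = (+0.47120,+0.03699,+0.88125); SVD([r₁ r₂ r₃]) → R = UVᵀ:
  R  [+0.86703 -0.16195 +0.47120]
  R  [+0.16402 +0.98576 +0.03699]
  R  [-0.47049 +0.04522 +0.88125]
t = (-0.09567, +0.20754, +1.02830) m
tr R = 2.734040; θ = arccos((tr R − 1)/2) = 0.521606 rad = 29.886°
axis k = ((R−Rᵀ)₃₂, (R−Rᵀ)₁₃, (R−Rᵀ)₂₁) / (2 sinθ) = (+0.008257, +0.944954, +0.327100)
rvec = θ·k = (+0.004307, +0.492894, +0.170617)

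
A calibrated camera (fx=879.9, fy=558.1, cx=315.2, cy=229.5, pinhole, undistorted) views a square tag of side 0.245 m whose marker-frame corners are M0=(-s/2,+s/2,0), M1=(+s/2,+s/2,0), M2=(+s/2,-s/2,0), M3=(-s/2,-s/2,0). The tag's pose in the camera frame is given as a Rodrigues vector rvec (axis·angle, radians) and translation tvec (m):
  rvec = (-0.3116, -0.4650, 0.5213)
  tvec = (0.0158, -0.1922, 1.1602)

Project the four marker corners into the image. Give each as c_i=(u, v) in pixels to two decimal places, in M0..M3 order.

c0=(210.21, 147.32) c1=(361.33, 217.43) c2=(427.18, 128.26) c3=(293.42, 57.57)

Intrinsics K: fx=879.9, fy=558.1, cx=315.2, cy=229.5
Marker side s = 0.245 m; corners in marker frame (Z=0):
  M0 = (-0.1225, +0.1225, 0)
  M1 = (+0.1225, +0.1225, 0)
  M2 = (+0.1225, -0.1225, 0)
  M3 = (-0.1225, -0.1225, 0)
rvec = (-0.3116, -0.4650, 0.5213), |rvec| = θ = 0.76490 rad = 43.826°
Rodrigues: sinθ=0.69247, 1−cosθ=0.27855; R = I + sinθ·[k]× + (1−cosθ)·[k]×²:
    [+0.76768 -0.40295 -0.49830]
    [+0.54092 +0.82439 +0.16668]
    [+0.34363 -0.39750 +0.85083]
t = (0.0158, -0.1922, 1.1602) m
M0: Pc = R·M0+t = (-0.12760, -0.15747, +1.06941); u = 879.9·(-0.12760)/1.06941 + 315.2 = 210.2106, v = 558.1·(-0.15747)/1.06941 + 229.5 = 147.3182
M1: Pc = R·M1+t = (+0.06048, -0.02495, +1.15360); u = 879.9·(+0.06048)/1.15360 + 315.2 = 361.3299, v = 558.1·(-0.02495)/1.15360 + 229.5 = 217.4297
M2: Pc = R·M2+t = (+0.15920, -0.22693, +1.25099); u = 879.9·(+0.15920)/1.25099 + 315.2 = 427.1768, v = 558.1·(-0.22693)/1.25099 + 229.5 = 128.2621
M3: Pc = R·M3+t = (-0.02888, -0.35945, +1.16680); u = 879.9·(-0.02888)/1.16680 + 315.2 = 293.4219, v = 558.1·(-0.35945)/1.16680 + 229.5 = 57.5686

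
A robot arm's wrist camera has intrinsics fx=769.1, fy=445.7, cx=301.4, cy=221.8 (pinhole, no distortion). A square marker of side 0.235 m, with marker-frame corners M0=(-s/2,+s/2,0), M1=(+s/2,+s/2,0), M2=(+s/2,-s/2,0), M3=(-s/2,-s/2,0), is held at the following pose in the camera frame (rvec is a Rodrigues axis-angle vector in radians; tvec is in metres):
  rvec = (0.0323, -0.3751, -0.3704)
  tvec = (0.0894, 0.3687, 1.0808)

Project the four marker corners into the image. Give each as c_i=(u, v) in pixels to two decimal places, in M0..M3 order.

c0=(322.39, 442.52) c1=(458.63, 393.22) c2=(405.36, 308.85) c3=(261.76, 352.48)

Intrinsics K: fx=769.1, fy=445.7, cx=301.4, cy=221.8
Marker side s = 0.235 m; corners in marker frame (Z=0):
  M0 = (-0.1175, +0.1175, 0)
  M1 = (+0.1175, +0.1175, 0)
  M2 = (+0.1175, -0.1175, 0)
  M3 = (-0.1175, -0.1175, 0)
rvec = (0.0323, -0.3751, -0.3704), |rvec| = θ = 0.52815 rad = 30.261°
Rodrigues: sinθ=0.50393, 1−cosθ=0.13626; R = I + sinθ·[k]× + (1−cosθ)·[k]×²:
    [+0.86425 +0.34750 -0.36375]
    [-0.35934 +0.93247 +0.03705]
    [+0.35206 +0.09869 +0.93076]
t = (0.0894, 0.3687, 1.0808) m
M0: Pc = R·M0+t = (+0.02868, +0.52049, +1.05103); u = 769.1·(+0.02868)/1.05103 + 301.4 = 322.3881, v = 445.7·(+0.52049)/1.05103 + 221.8 = 442.5183
M1: Pc = R·M1+t = (+0.23178, +0.43604, +1.13376); u = 769.1·(+0.23178)/1.13376 + 301.4 = 458.6310, v = 445.7·(+0.43604)/1.13376 + 221.8 = 393.2155
M2: Pc = R·M2+t = (+0.15012, +0.21691, +1.11057); u = 769.1·(+0.15012)/1.11057 + 301.4 = 405.3609, v = 445.7·(+0.21691)/1.11057 + 221.8 = 308.8524
M3: Pc = R·M3+t = (-0.05298, +0.30136, +1.02784); u = 769.1·(-0.05298)/1.02784 + 301.4 = 261.7560, v = 445.7·(+0.30136)/1.02784 + 221.8 = 352.4770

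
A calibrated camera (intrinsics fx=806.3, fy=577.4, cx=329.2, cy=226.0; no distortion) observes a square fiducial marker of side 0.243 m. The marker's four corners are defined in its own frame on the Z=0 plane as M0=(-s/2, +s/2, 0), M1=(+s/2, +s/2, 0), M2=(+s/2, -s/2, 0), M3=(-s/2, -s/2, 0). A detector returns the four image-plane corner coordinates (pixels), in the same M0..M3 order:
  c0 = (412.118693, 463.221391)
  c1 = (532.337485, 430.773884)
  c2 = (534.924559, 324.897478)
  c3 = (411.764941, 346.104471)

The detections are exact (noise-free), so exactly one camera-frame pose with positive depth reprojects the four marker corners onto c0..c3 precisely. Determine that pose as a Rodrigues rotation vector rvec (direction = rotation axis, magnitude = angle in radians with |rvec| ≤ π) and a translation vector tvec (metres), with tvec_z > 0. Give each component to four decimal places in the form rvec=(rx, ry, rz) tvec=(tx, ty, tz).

Intrinsics K: fx=806.3, fy=577.4, cx=329.2, cy=226.0
Marker side s = 0.243 m; corners in marker frame (Z=0):
  M0 = (-0.1215, +0.1215, 0)
  M1 = (+0.1215, +0.1215, 0)
  M2 = (+0.1215, -0.1215, 0)
  M3 = (-0.1215, -0.1215, 0)
Detected image corners:
  c0 = (412.118693, 463.221391) px
  c1 = (532.337485, 430.773884) px
  c2 = (534.924559, 324.897478) px
  c3 = (411.764941, 346.104471) px
Planar DLT: solve 8×8 A·h = b for H (H[2,2]=1):
  H  [+708.62254 +44.00859 +476.03049]
  H  [+61.37094 +498.08738 +391.23354]
  H  [+0.43978 +0.10349 +1.00000]
B = K⁻¹H; ‖b₁‖=0.828712, ‖b₂‖=0.828712; λ = 2/(‖b₁‖+‖b₂‖) = 1.206692, sign → tz>0 ⇒ λ=+1.206692
r₁ = λ·B[:,0] = (+0.84384,-0.07945,+0.53067); r₂ = λ·B[:,1] = (+0.01488,+0.99206,+0.12488)
r₃ = r₁×r₂ = (-0.53638,-0.09748,+0.83833); SVD([r₁ r₂ r₃]) → R = UVᵀ:
  R  [+0.84384 +0.01488 -0.53638]
  R  [-0.07945 +0.99206 -0.09748]
  R  [+0.53067 +0.12488 +0.83833]
t = (+0.21974, +0.34532, +1.20669) m
tr R = 2.674231; θ = arccos((tr R − 1)/2) = 0.578808 rad = 33.163°
axis k = ((R−Rᵀ)₃₂, (R−Rᵀ)₁₃, (R−Rᵀ)₂₁) / (2 sinθ) = (+0.203243, -0.975325, -0.086221)
rvec = θ·k = (+0.117639, -0.564525, -0.049906)

rvec=(0.1176, -0.5645, -0.0499) tvec=(0.2197, 0.3453, 1.2067)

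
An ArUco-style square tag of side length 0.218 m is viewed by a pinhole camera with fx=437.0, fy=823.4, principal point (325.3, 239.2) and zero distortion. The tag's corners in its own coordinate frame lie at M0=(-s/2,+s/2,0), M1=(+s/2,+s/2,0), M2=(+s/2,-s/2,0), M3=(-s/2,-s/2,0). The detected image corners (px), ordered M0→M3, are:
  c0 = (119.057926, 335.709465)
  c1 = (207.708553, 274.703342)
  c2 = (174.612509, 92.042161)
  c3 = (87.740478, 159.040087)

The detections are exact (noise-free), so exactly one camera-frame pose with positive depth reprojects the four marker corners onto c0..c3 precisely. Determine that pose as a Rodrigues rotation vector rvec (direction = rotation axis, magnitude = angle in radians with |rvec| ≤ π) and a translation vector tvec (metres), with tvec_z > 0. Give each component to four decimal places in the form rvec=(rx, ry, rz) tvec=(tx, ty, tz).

Intrinsics K: fx=437.0, fy=823.4, cx=325.3, cy=239.2
Marker side s = 0.218 m; corners in marker frame (Z=0):
  M0 = (-0.1090, +0.1090, 0)
  M1 = (+0.1090, +0.1090, 0)
  M2 = (+0.1090, -0.1090, 0)
  M3 = (-0.1090, -0.1090, 0)
Detected image corners:
  c0 = (119.057926, 335.709465) px
  c1 = (207.708553, 274.703342) px
  c2 = (174.612509, 92.042161) px
  c3 = (87.740478, 159.040087) px
Planar DLT: solve 8×8 A·h = b for H (H[2,2]=1):
  H  [+378.32084 +142.86784 +146.43551]
  H  [-329.08266 +816.89222 +215.62896]
  H  [-0.16458 -0.03257 +1.00000]
B = K⁻¹H; ‖b₁‖=1.061837, ‖b₂‖=1.061837; λ = 2/(‖b₁‖+‖b₂‖) = 0.941764, sign → tz>0 ⇒ λ=+0.941764
r₁ = λ·B[:,0] = (+0.93069,-0.33136,-0.15500); r₂ = λ·B[:,1] = (+0.33072,+0.94323,-0.03067)
r₃ = r₁×r₂ = (+0.15636,-0.02272,+0.98744); SVD([r₁ r₂ r₃]) → R = UVᵀ:
  R  [+0.93069 +0.33072 +0.15636]
  R  [-0.33136 +0.94323 -0.02272]
  R  [-0.15500 -0.03067 +0.98744]
t = (-0.38546, -0.02696, +0.94176) m
tr R = 2.861355; θ = arccos((tr R − 1)/2) = 0.374536 rad = 21.459°
axis k = ((R−Rᵀ)₃₂, (R−Rᵀ)₁₃, (R−Rᵀ)₂₁) / (2 sinθ) = (-0.010869, +0.425537, -0.904876)
rvec = θ·k = (-0.004071, +0.159379, -0.338909)

rvec=(-0.0041, 0.1594, -0.3389) tvec=(-0.3855, -0.0270, 0.9418)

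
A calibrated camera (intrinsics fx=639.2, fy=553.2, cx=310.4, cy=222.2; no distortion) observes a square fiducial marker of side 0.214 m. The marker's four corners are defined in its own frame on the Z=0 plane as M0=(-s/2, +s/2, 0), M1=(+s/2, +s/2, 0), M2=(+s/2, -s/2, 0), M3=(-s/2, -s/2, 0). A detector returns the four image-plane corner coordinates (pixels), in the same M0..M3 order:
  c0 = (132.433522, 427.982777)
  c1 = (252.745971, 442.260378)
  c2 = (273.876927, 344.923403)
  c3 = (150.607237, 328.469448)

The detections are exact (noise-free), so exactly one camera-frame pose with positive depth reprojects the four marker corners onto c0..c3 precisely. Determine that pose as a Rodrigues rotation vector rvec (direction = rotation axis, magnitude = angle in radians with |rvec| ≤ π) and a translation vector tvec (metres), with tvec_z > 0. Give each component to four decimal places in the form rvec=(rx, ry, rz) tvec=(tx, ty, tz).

rvec=(0.1509, -0.0807, 0.1807) tvec=(-0.1884, 0.3327, 1.1192)

Intrinsics K: fx=639.2, fy=553.2, cx=310.4, cy=222.2
Marker side s = 0.214 m; corners in marker frame (Z=0):
  M0 = (-0.1070, +0.1070, 0)
  M1 = (+0.1070, +0.1070, 0)
  M2 = (+0.1070, -0.1070, 0)
  M3 = (-0.1070, -0.1070, 0)
Detected image corners:
  c0 = (132.433522, 427.982777) px
  c1 = (252.745971, 442.260378) px
  c2 = (273.876927, 344.923403) px
  c3 = (150.607237, 328.469448) px
Planar DLT: solve 8×8 A·h = b for H (H[2,2]=1):
  H  [+585.92680 -66.20063 +202.82658]
  H  [+103.96042 +508.87205 +386.64608]
  H  [+0.08351 +0.12694 +1.00000]
B = K⁻¹H; ‖b₁‖=0.893513, ‖b₂‖=0.893513; λ = 2/(‖b₁‖+‖b₂‖) = 1.119177, sign → tz>0 ⇒ λ=+1.119177
r₁ = λ·B[:,0] = (+0.98052,+0.17278,+0.09346); r₂ = λ·B[:,1] = (-0.18490,+0.97243,+0.14207)
r₃ = r₁×r₂ = (-0.06634,-0.15658,+0.98543); SVD([r₁ r₂ r₃]) → R = UVᵀ:
  R  [+0.98052 -0.18490 -0.06634]
  R  [+0.17278 +0.97243 -0.15658]
  R  [+0.09346 +0.14207 +0.98543]
t = (-0.18835, +0.33269, +1.11918) m
tr R = 2.938385; θ = arccos((tr R − 1)/2) = 0.248865 rad = 14.259°
axis k = ((R−Rᵀ)₃₂, (R−Rᵀ)₁₃, (R−Rᵀ)₂₁) / (2 sinθ) = (+0.606258, -0.324395, +0.726099)
rvec = θ·k = (+0.150876, -0.080730, +0.180700)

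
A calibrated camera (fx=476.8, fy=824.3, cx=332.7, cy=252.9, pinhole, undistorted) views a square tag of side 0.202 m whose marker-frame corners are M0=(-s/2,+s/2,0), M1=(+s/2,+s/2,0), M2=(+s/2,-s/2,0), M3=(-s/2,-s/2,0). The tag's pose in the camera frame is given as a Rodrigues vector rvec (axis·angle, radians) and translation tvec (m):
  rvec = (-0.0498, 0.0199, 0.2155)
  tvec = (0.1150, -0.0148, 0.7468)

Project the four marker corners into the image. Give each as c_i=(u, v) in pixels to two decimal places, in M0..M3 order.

Intrinsics K: fx=476.8, fy=824.3, cx=332.7, cy=252.9
Marker side s = 0.202 m; corners in marker frame (Z=0):
  M0 = (-0.1010, +0.1010, 0)
  M1 = (+0.1010, +0.1010, 0)
  M2 = (+0.1010, -0.1010, 0)
  M3 = (-0.1010, -0.1010, 0)
rvec = (-0.0498, 0.0199, 0.2155), |rvec| = θ = 0.22207 rad = 12.724°
Rodrigues: sinθ=0.22025, 1−cosθ=0.02456; R = I + sinθ·[k]× + (1−cosθ)·[k]×²:
    [+0.97668 -0.21423 +0.01439]
    [+0.21324 +0.97564 +0.05153]
    [-0.02508 -0.04726 +0.99857]
t = (0.1150, -0.0148, 0.7468) m
M0: Pc = R·M0+t = (-0.00528, +0.06220, +0.74456); u = 476.8·(-0.00528)/0.74456 + 332.7 = 329.3179, v = 824.3·(+0.06220)/0.74456 + 252.9 = 321.7641
M1: Pc = R·M1+t = (+0.19201, +0.10528, +0.73949); u = 476.8·(+0.19201)/0.73949 + 332.7 = 456.4998, v = 824.3·(+0.10528)/0.73949 + 252.9 = 370.2501
M2: Pc = R·M2+t = (+0.23528, -0.09180, +0.74904); u = 476.8·(+0.23528)/0.74904 + 332.7 = 482.4680, v = 824.3·(-0.09180)/0.74904 + 252.9 = 151.8736
M3: Pc = R·M3+t = (+0.03799, -0.13488, +0.75411); u = 476.8·(+0.03799)/0.75411 + 332.7 = 356.7215, v = 824.3·(-0.13488)/0.75411 + 252.9 = 105.4685

c0=(329.32, 321.76) c1=(456.50, 370.25) c2=(482.47, 151.87) c3=(356.72, 105.47)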